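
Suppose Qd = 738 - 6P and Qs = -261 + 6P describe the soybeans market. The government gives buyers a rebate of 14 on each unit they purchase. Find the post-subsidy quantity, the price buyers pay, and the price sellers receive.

Pre-subsidy: 738 - 6P = -261 + 6P gives P* = 83.25, Q* = 238.5.
With the rebate, buyers effectively pay Pb = Ps − 14, where Ps is the price sellers receive.
Demand in terms of Ps becomes Qd = 738 − 6(Ps − 14) = 822 - 6Ps. Setting this equal to supply: 822 - 6Ps = -261 + 6Ps, so Ps = 90.25.
Buyers pay Pb = 90.25 − 14 = 76.25; Q' = -261 + 6·90.25 = 280.5.

Q' = 280.5; buyers pay 76.25; sellers receive 90.25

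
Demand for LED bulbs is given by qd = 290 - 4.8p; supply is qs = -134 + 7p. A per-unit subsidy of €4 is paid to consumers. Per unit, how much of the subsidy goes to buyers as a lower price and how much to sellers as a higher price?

Buyers gain 140/59 per unit; sellers gain 96/59 per unit

Pre-subsidy: 290 - 4.8p = -134 + 7p gives p* = 2120/59, q* = 6934/59.
With the rebate, buyers effectively pay pb = ps − 4, where ps is the price sellers receive.
Demand in terms of ps becomes qd = 290 − 4.8(ps − 4) = 309.2 - 4.8ps. Setting this equal to supply: 309.2 - 4.8ps = -134 + 7ps, so ps = 2216/59.
Buyers pay pb = 2216/59 − 4 = 1980/59; q' = -134 + 7·(2216/59) = 7606/59.
Buyers' price falls by p* − pb = 2120/59 − 1980/59 = 140/59; sellers' price rises by ps − p* = 2216/59 − 2120/59 = 96/59.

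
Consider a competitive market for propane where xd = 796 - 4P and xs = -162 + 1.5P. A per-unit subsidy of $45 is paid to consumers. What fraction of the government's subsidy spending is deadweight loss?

Pre-subsidy: 796 - 4P = -162 + 1.5P gives P* = 1916/11, x* = 1092/11.
With the rebate, buyers effectively pay Pb = Ps − 45, where Ps is the price sellers receive.
Demand in terms of Ps becomes xd = 796 − 4(Ps − 45) = 976 - 4Ps. Setting this equal to supply: 976 - 4Ps = -162 + 1.5Ps, so Ps = 2276/11.
Buyers pay Pb = 2276/11 − 45 = 1781/11; x' = -162 + 1.5·(2276/11) = 1632/11.
ΔCS = ½(1092/11 + 1632/11)(1916/11 − 1781/11) = 183870/121; ΔPS = ½(1092/11 + 1632/11)(2276/11 − 1916/11) = 490320/121.
Government spending = 45 × 1632/11 = 73440/11.
DWL = ½ × 45 × (1632/11 − 1092/11) = 12150/11; fraction = (12150/11) / (73440/11) = 45/272.

DWL / government spending = 45/272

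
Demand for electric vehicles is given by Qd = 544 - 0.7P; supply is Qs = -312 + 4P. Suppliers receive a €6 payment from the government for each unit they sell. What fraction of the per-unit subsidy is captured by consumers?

Consumer share = 40/47

Pre-subsidy: 544 - 0.7P = -312 + 4P gives P* = 8560/47, Q* = 19576/47.
With the subsidy, sellers receive Ps = Pb + 6 for each unit, where Pb is the price buyers pay.
Supply in terms of Pb becomes Qs = -312 + 4(Pb + 6) = -288 + 4Pb. Setting this equal to demand: 544 - 0.7Pb = -288 + 4Pb, so Pb = 8320/47.
Sellers receive Ps = 8320/47 + 6 = 8602/47; Q' = 544 − 0.7·(8320/47) = 19744/47.
Buyers' price falls by P* − Pb = 8560/47 − 8320/47 = 240/47; sellers' price rises by Ps − P* = 8602/47 − 8560/47 = 42/47.
So consumers capture (240/47)/6 = 40/47 of each unit of subsidy.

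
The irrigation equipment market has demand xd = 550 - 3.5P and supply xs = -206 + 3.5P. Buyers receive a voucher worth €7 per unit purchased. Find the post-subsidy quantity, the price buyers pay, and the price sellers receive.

Pre-subsidy: 550 - 3.5P = -206 + 3.5P gives P* = 108, x* = 172.
With the rebate, buyers effectively pay Pb = Ps − 7, where Ps is the price sellers receive.
Demand in terms of Ps becomes xd = 550 − 3.5(Ps − 7) = 574.5 - 3.5Ps. Setting this equal to supply: 574.5 - 3.5Ps = -206 + 3.5Ps, so Ps = 111.5.
Buyers pay Pb = 111.5 − 7 = 104.5; x' = -206 + 3.5·111.5 = 184.25.

x' = 184.25; buyers pay €104.5; sellers receive €111.5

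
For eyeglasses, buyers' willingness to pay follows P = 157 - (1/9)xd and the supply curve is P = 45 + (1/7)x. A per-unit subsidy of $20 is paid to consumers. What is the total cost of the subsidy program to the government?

Government cost = $10395

Pre-subsidy: 157 - (1/9)x = 45 + (1/7)x gives x* = 441 and P* = 108.
With the rebate, buyers effectively pay Pb = Ps − 20, where Ps is the price sellers receive.
On the curves, Pb = 157 - (1/9)x and Ps = 45 + (1/7)x; the wedge Ps − Pb = 20 gives 45 + (1/7)x − (157 - (1/9)x) = 20, so x' = 519.75.
Then Pb = 157 − (1/9)·519.75 = 99.25 and Ps = 45 + (1/7)·519.75 = 119.25.
Government outlay = subsidy × quantity = 20 × 519.75 = 10395.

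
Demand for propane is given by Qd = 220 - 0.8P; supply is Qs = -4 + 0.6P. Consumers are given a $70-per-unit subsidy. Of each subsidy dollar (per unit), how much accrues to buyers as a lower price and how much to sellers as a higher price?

Buyers gain $30 per unit; sellers gain $40 per unit

Pre-subsidy: 220 - 0.8P = -4 + 0.6P gives P* = 160, Q* = 92.
With the rebate, buyers effectively pay Pb = Ps − 70, where Ps is the price sellers receive.
Demand in terms of Ps becomes Qd = 220 − 0.8(Ps − 70) = 276 - 0.8Ps. Setting this equal to supply: 276 - 0.8Ps = -4 + 0.6Ps, so Ps = 200.
Buyers pay Pb = 200 − 70 = 130; Q' = -4 + 0.6·200 = 116.
Buyers' price falls by P* − Pb = 160 − 130 = 30; sellers' price rises by Ps − P* = 200 − 160 = 40.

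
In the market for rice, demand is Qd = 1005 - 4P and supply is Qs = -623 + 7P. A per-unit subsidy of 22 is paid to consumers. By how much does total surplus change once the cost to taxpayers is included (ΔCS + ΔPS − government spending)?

Pre-subsidy: 1005 - 4P = -623 + 7P gives P* = 148, Q* = 413.
With the rebate, buyers effectively pay Pb = Ps − 22, where Ps is the price sellers receive.
Demand in terms of Ps becomes Qd = 1005 − 4(Ps − 22) = 1093 - 4Ps. Setting this equal to supply: 1093 - 4Ps = -623 + 7Ps, so Ps = 156.
Buyers pay Pb = 156 − 22 = 134; Q' = -623 + 7·156 = 469.
ΔCS = ½(413 + 469)(148 − 134) = 6174; ΔPS = ½(413 + 469)(156 − 148) = 3528.
Government spending = 22 × 469 = 10318.
Net change = 6174 + 3528 − 10318 = -616. The loss equals the DWL triangle ½·22·56.

Net change in total surplus = -616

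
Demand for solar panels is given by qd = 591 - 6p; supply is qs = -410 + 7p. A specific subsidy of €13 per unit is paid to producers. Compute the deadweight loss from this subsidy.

Deadweight loss = €273

Pre-subsidy: 591 - 6p = -410 + 7p gives p* = 77, q* = 129.
With the subsidy, sellers receive ps = pb + 13 for each unit, where pb is the price buyers pay.
Supply in terms of pb becomes qs = -410 + 7(pb + 13) = -319 + 7pb. Setting this equal to demand: 591 - 6pb = -319 + 7pb, so pb = 70.
Sellers receive ps = 70 + 13 = 83; q' = 591 − 6·70 = 171.
The subsidy expands output by 171 − 129 = 42 past the efficient level; on those units the gap between marginal cost and willingness to pay runs from 0 up to 13.
DWL = ½ × 13 × 42 = 273.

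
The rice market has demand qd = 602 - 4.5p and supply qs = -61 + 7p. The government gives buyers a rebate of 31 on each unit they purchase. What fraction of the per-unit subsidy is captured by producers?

Producer share = 9/23

Pre-subsidy: 602 - 4.5p = -61 + 7p gives p* = 1326/23, q* = 7879/23.
With the rebate, buyers effectively pay pb = ps − 31, where ps is the price sellers receive.
Demand in terms of ps becomes qd = 602 − 4.5(ps − 31) = 741.5 - 4.5ps. Setting this equal to supply: 741.5 - 4.5ps = -61 + 7ps, so ps = 1605/23.
Buyers pay pb = 1605/23 − 31 = 892/23; q' = -61 + 7·(1605/23) = 9832/23.
Buyers' price falls by p* − pb = 1326/23 − 892/23 = 434/23; sellers' price rises by ps − p* = 1605/23 − 1326/23 = 279/23.
So producers capture (279/23)/31 = 9/23 of each unit of subsidy.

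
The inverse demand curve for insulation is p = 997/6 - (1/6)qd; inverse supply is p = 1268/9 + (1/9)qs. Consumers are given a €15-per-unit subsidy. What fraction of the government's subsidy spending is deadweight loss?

Pre-subsidy: 997/6 - (1/6)q = 1268/9 + (1/9)q gives q* = 91 and p* = 151.
With the rebate, buyers effectively pay pb = ps − 15, where ps is the price sellers receive.
On the curves, pb = 997/6 - (1/6)q and ps = 1268/9 + (1/9)q; the wedge ps − pb = 15 gives 1268/9 + (1/9)q − (997/6 - (1/6)q) = 15, so q' = 145.
Then pb = 997/6 − (1/6)·145 = 142 and ps = 1268/9 + (1/9)·145 = 157.
ΔCS = ½(91 + 145)(151 − 142) = 1062; ΔPS = ½(91 + 145)(157 − 151) = 708.
Government spending = 15 × 145 = 2175.
DWL = ½ × 15 × (145 − 91) = 405; fraction = 405 / 2175 = 27/145.

DWL / government spending = 27/145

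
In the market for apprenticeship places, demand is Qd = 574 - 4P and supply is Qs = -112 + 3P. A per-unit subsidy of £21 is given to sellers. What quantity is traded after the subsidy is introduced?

Q' = 218

Pre-subsidy: 574 - 4P = -112 + 3P gives P* = 98, Q* = 182.
With the subsidy, sellers receive Ps = Pb + 21 for each unit, where Pb is the price buyers pay.
Supply in terms of Pb becomes Qs = -112 + 3(Pb + 21) = -49 + 3Pb. Setting this equal to demand: 574 - 4Pb = -49 + 3Pb, so Pb = 89.
Sellers receive Ps = 89 + 21 = 110; Q' = 574 − 4·89 = 218.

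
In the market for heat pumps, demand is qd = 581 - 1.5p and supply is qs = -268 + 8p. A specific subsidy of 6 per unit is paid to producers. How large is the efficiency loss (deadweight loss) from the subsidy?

Deadweight loss = 432/19

Pre-subsidy: 581 - 1.5p = -268 + 8p gives p* = 1698/19, q* = 8492/19.
With the subsidy, sellers receive ps = pb + 6 for each unit, where pb is the price buyers pay.
Supply in terms of pb becomes qs = -268 + 8(pb + 6) = -220 + 8pb. Setting this equal to demand: 581 - 1.5pb = -220 + 8pb, so pb = 1602/19.
Sellers receive ps = 1602/19 + 6 = 1716/19; q' = 581 − 1.5·(1602/19) = 8636/19.
The subsidy expands output by 8636/19 − 8492/19 = 144/19 past the efficient level; on those units the gap between marginal cost and willingness to pay runs from 0 up to 6.
DWL = ½ × 6 × 144/19 = 432/19.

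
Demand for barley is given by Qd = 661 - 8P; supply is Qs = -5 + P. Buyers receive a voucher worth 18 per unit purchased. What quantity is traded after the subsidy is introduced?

Q' = 85

Pre-subsidy: 661 - 8P = -5 + P gives P* = 74, Q* = 69.
With the rebate, buyers effectively pay Pb = Ps − 18, where Ps is the price sellers receive.
Demand in terms of Ps becomes Qd = 661 − 8(Ps − 18) = 805 - 8Ps. Setting this equal to supply: 805 - 8Ps = -5 + Ps, so Ps = 90.
Buyers pay Pb = 90 − 18 = 72; Q' = -5 + 1·90 = 85.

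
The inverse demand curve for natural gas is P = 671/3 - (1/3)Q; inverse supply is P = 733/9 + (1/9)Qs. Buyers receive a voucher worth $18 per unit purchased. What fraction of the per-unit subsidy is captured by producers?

Producer share = 0.25

Pre-subsidy: 671/3 - (1/3)Q = 733/9 + (1/9)Q gives Q* = 320 and P* = 117.
With the rebate, buyers effectively pay Pb = Ps − 18, where Ps is the price sellers receive.
On the curves, Pb = 671/3 - (1/3)Q and Ps = 733/9 + (1/9)Q; the wedge Ps − Pb = 18 gives 733/9 + (1/9)Q − (671/3 - (1/3)Q) = 18, so Q' = 360.5.
Then Pb = 671/3 − (1/3)·360.5 = 103.5 and Ps = 733/9 + (1/9)·360.5 = 121.5.
Buyers' price falls by P* − Pb = 117 − 103.5 = 13.5; sellers' price rises by Ps − P* = 121.5 − 117 = 4.5.
So producers capture 4.5/18 = 0.25 of each unit of subsidy.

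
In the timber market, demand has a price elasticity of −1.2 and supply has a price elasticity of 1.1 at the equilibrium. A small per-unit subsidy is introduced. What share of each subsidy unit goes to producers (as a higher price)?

For a small subsidy around the equilibrium, the benefit split depends on the relative slopes, which at a point are proportional to the elasticities.
Buyer share = εs/(εs + |εd|) = 1.1/(1.1 + 1.2) = 11/23; seller share = |εd|/(εs + |εd|) = 12/23.
So producers capture 12/23 of the subsidy.

Producer share = 12/23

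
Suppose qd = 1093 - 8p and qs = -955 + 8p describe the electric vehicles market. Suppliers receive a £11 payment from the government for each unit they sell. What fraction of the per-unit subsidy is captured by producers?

Producer share = 0.5

Pre-subsidy: 1093 - 8p = -955 + 8p gives p* = 128, q* = 69.
With the subsidy, sellers receive ps = pb + 11 for each unit, where pb is the price buyers pay.
Supply in terms of pb becomes qs = -955 + 8(pb + 11) = -867 + 8pb. Setting this equal to demand: 1093 - 8pb = -867 + 8pb, so pb = 122.5.
Sellers receive ps = 122.5 + 11 = 133.5; q' = 1093 − 8·122.5 = 113.
Buyers' price falls by p* − pb = 128 − 122.5 = 5.5; sellers' price rises by ps − p* = 133.5 − 128 = 5.5.
So producers capture 5.5/11 = 0.5 of each unit of subsidy.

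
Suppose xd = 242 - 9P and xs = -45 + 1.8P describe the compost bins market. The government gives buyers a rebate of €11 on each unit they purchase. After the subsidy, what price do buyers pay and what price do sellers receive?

Pre-subsidy: 242 - 9P = -45 + 1.8P gives P* = 1435/54, x* = 17/6.
With the rebate, buyers effectively pay Pb = Ps − 11, where Ps is the price sellers receive.
Demand in terms of Ps becomes xd = 242 − 9(Ps − 11) = 341 - 9Ps. Setting this equal to supply: 341 - 9Ps = -45 + 1.8Ps, so Ps = 965/27.
Buyers pay Pb = 965/27 − 11 = 668/27; x' = -45 + 1.8·(965/27) = 58/3.

Buyers pay 668/27; sellers receive 965/27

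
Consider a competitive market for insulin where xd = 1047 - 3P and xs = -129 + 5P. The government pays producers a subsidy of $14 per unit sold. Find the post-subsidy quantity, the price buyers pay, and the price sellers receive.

x' = 632.25; buyers pay $138.25; sellers receive $152.25

Pre-subsidy: 1047 - 3P = -129 + 5P gives P* = 147, x* = 606.
With the subsidy, sellers receive Ps = Pb + 14 for each unit, where Pb is the price buyers pay.
Supply in terms of Pb becomes xs = -129 + 5(Pb + 14) = -59 + 5Pb. Setting this equal to demand: 1047 - 3Pb = -59 + 5Pb, so Pb = 138.25.
Sellers receive Ps = 138.25 + 14 = 152.25; x' = 1047 − 3·138.25 = 632.25.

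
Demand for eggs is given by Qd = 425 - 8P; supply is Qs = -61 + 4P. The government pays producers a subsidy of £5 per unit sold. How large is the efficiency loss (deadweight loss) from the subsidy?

Deadweight loss = 100/3

Pre-subsidy: 425 - 8P = -61 + 4P gives P* = 40.5, Q* = 101.
With the subsidy, sellers receive Ps = Pb + 5 for each unit, where Pb is the price buyers pay.
Supply in terms of Pb becomes Qs = -61 + 4(Pb + 5) = -41 + 4Pb. Setting this equal to demand: 425 - 8Pb = -41 + 4Pb, so Pb = 233/6.
Sellers receive Ps = 233/6 + 5 = 263/6; Q' = 425 − 8·(233/6) = 343/3.
The subsidy expands output by 343/3 − 101 = 40/3 past the efficient level; on those units the gap between marginal cost and willingness to pay runs from 0 up to 5.
DWL = ½ × 5 × 40/3 = 100/3.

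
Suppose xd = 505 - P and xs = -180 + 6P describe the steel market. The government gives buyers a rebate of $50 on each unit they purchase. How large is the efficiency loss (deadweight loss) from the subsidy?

Deadweight loss = 7500/7

Pre-subsidy: 505 - P = -180 + 6P gives P* = 685/7, x* = 2850/7.
With the rebate, buyers effectively pay Pb = Ps − 50, where Ps is the price sellers receive.
Demand in terms of Ps becomes xd = 505 − 1(Ps − 50) = 555 - Ps. Setting this equal to supply: 555 - Ps = -180 + 6Ps, so Ps = 105.
Buyers pay Pb = 105 − 50 = 55; x' = -180 + 6·105 = 450.
The subsidy expands output by 450 − 2850/7 = 300/7 past the efficient level; on those units the gap between marginal cost and willingness to pay runs from 0 up to 50.
DWL = ½ × 50 × 300/7 = 7500/7.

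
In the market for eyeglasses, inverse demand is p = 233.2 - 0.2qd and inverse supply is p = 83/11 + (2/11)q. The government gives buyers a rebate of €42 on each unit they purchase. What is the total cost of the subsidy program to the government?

Government cost = €29442

Pre-subsidy: 233.2 - 0.2q = 83/11 + (2/11)q gives q* = 591 and p* = 115.
With the rebate, buyers effectively pay pb = ps − 42, where ps is the price sellers receive.
On the curves, pb = 233.2 - 0.2q and ps = 83/11 + (2/11)q; the wedge ps − pb = 42 gives 83/11 + (2/11)q − (233.2 - 0.2q) = 42, so q' = 701.
Then pb = 233.2 − 0.2·701 = 93 and ps = 83/11 + (2/11)·701 = 135.
Government outlay = subsidy × quantity = 42 × 701 = 29442.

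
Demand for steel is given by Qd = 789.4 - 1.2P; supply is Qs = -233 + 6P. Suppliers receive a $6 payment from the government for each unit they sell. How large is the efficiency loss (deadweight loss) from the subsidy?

Deadweight loss = $18

Pre-subsidy: 789.4 - 1.2P = -233 + 6P gives P* = 142, Q* = 619.
With the subsidy, sellers receive Ps = Pb + 6 for each unit, where Pb is the price buyers pay.
Supply in terms of Pb becomes Qs = -233 + 6(Pb + 6) = -197 + 6Pb. Setting this equal to demand: 789.4 - 1.2Pb = -197 + 6Pb, so Pb = 137.
Sellers receive Ps = 137 + 6 = 143; Q' = 789.4 − 1.2·137 = 625.
The subsidy expands output by 625 − 619 = 6 past the efficient level; on those units the gap between marginal cost and willingness to pay runs from 0 up to 6.
DWL = ½ × 6 × 6 = 18.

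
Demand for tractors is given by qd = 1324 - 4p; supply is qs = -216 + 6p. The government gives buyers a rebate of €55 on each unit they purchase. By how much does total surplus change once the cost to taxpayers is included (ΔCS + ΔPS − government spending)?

Net change in total surplus = -€3630

Pre-subsidy: 1324 - 4p = -216 + 6p gives p* = 154, q* = 708.
With the rebate, buyers effectively pay pb = ps − 55, where ps is the price sellers receive.
Demand in terms of ps becomes qd = 1324 − 4(ps − 55) = 1544 - 4ps. Setting this equal to supply: 1544 - 4ps = -216 + 6ps, so ps = 176.
Buyers pay pb = 176 − 55 = 121; q' = -216 + 6·176 = 840.
ΔCS = ½(708 + 840)(154 − 121) = 25542; ΔPS = ½(708 + 840)(176 − 154) = 17028.
Government spending = 55 × 840 = 46200.
Net change = 25542 + 17028 − 46200 = -3630. The loss equals the DWL triangle ½·55·132.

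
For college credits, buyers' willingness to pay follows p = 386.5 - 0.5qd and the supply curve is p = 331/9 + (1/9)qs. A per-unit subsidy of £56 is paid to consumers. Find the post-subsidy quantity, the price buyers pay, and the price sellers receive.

Pre-subsidy: 386.5 - 0.5q = 331/9 + (1/9)q gives q* = 6295/11 and p* = 1104/11.
With the rebate, buyers effectively pay pb = ps − 56, where ps is the price sellers receive.
On the curves, pb = 386.5 - 0.5q and ps = 331/9 + (1/9)q; the wedge ps − pb = 56 gives 331/9 + (1/9)q − (386.5 - 0.5q) = 56, so q' = 7303/11.
Then pb = 386.5 − 0.5·(7303/11) = 600/11 and ps = 331/9 + (1/9)·(7303/11) = 1216/11.

q' = 7303/11; buyers pay 600/11; sellers receive 1216/11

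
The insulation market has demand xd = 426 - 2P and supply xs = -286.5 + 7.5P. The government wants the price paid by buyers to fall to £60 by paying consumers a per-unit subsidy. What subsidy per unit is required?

Required subsidy s = £19 per unit

At a buyer price of 60, quantity demanded is 426 − 2·60 = 306.
Sellers supply 306 only when they receive Ps with -286.5 + 7.5·Ps = 306, i.e. Ps = 79.
s = Ps − Pb = 79 − 60 = 19.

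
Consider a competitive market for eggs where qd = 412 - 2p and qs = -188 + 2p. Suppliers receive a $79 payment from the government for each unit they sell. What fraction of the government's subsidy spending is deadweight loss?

Pre-subsidy: 412 - 2p = -188 + 2p gives p* = 150, q* = 112.
With the subsidy, sellers receive ps = pb + 79 for each unit, where pb is the price buyers pay.
Supply in terms of pb becomes qs = -188 + 2(pb + 79) = -30 + 2pb. Setting this equal to demand: 412 - 2pb = -30 + 2pb, so pb = 110.5.
Sellers receive ps = 110.5 + 79 = 189.5; q' = 412 − 2·110.5 = 191.
ΔCS = ½(112 + 191)(150 − 110.5) = 5984.25; ΔPS = ½(112 + 191)(189.5 − 150) = 5984.25.
Government spending = 79 × 191 = 15089.
DWL = ½ × 79 × (191 − 112) = 3120.5; fraction = 3120.5 / 15089 = 79/382.

DWL / government spending = 79/382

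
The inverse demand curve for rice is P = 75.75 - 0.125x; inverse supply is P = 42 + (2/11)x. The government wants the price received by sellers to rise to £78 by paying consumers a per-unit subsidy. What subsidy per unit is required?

Required subsidy s = £27 per unit

At a seller price of 78, quantity supplied is -231 + 5.5·78 = 198.
Buyers absorb 198 only when they pay Pb = 75.75 − 0.125·198 = 51.
s = Ps − Pb = 78 − 51 = 27.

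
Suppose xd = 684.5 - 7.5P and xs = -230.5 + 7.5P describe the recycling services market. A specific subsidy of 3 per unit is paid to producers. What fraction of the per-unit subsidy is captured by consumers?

Consumer share = 0.5

Pre-subsidy: 684.5 - 7.5P = -230.5 + 7.5P gives P* = 61, x* = 227.
With the subsidy, sellers receive Ps = Pb + 3 for each unit, where Pb is the price buyers pay.
Supply in terms of Pb becomes xs = -230.5 + 7.5(Pb + 3) = -208 + 7.5Pb. Setting this equal to demand: 684.5 - 7.5Pb = -208 + 7.5Pb, so Pb = 59.5.
Sellers receive Ps = 59.5 + 3 = 62.5; x' = 684.5 − 7.5·59.5 = 238.25.
Buyers' price falls by P* − Pb = 61 − 59.5 = 1.5; sellers' price rises by Ps − P* = 62.5 − 61 = 1.5.
So consumers capture 1.5/3 = 0.5 of each unit of subsidy.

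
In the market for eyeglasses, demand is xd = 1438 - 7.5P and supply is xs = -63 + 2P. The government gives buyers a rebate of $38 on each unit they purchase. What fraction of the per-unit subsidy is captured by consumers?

Consumer share = 4/19

Pre-subsidy: 1438 - 7.5P = -63 + 2P gives P* = 158, x* = 253.
With the rebate, buyers effectively pay Pb = Ps − 38, where Ps is the price sellers receive.
Demand in terms of Ps becomes xd = 1438 − 7.5(Ps − 38) = 1723 - 7.5Ps. Setting this equal to supply: 1723 - 7.5Ps = -63 + 2Ps, so Ps = 188.
Buyers pay Pb = 188 − 38 = 150; x' = -63 + 2·188 = 313.
Buyers' price falls by P* − Pb = 158 − 150 = 8; sellers' price rises by Ps − P* = 188 − 158 = 30.
So consumers capture 8/38 = 4/19 of each unit of subsidy.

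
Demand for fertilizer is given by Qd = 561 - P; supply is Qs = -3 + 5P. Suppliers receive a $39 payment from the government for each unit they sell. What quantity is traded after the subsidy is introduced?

Pre-subsidy: 561 - P = -3 + 5P gives P* = 94, Q* = 467.
With the subsidy, sellers receive Ps = Pb + 39 for each unit, where Pb is the price buyers pay.
Supply in terms of Pb becomes Qs = -3 + 5(Pb + 39) = 192 + 5Pb. Setting this equal to demand: 561 - Pb = 192 + 5Pb, so Pb = 61.5.
Sellers receive Ps = 61.5 + 39 = 100.5; Q' = 561 − 1·61.5 = 499.5.

Q' = 499.5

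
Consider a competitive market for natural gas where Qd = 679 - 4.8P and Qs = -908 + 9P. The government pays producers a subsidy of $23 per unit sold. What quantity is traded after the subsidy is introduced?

Q' = 199

Pre-subsidy: 679 - 4.8P = -908 + 9P gives P* = 115, Q* = 127.
With the subsidy, sellers receive Ps = Pb + 23 for each unit, where Pb is the price buyers pay.
Supply in terms of Pb becomes Qs = -908 + 9(Pb + 23) = -701 + 9Pb. Setting this equal to demand: 679 - 4.8Pb = -701 + 9Pb, so Pb = 100.
Sellers receive Ps = 100 + 23 = 123; Q' = 679 − 4.8·100 = 199.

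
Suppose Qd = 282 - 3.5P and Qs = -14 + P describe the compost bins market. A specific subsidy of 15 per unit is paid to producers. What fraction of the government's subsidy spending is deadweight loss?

Pre-subsidy: 282 - 3.5P = -14 + P gives P* = 592/9, Q* = 466/9.
With the subsidy, sellers receive Ps = Pb + 15 for each unit, where Pb is the price buyers pay.
Supply in terms of Pb becomes Qs = -14 + 1(Pb + 15) = 1 + Pb. Setting this equal to demand: 282 - 3.5Pb = 1 + Pb, so Pb = 562/9.
Sellers receive Ps = 562/9 + 15 = 697/9; Q' = 282 − 3.5·(562/9) = 571/9.
ΔCS = ½(466/9 + 571/9)(592/9 − 562/9) = 5185/27; ΔPS = ½(466/9 + 571/9)(697/9 − 592/9) = 36295/54.
Government spending = 15 × 571/9 = 2855/3.
DWL = ½ × 15 × (571/9 − 466/9) = 87.5; fraction = 87.5 / (2855/3) = 105/1142.

DWL / government spending = 105/1142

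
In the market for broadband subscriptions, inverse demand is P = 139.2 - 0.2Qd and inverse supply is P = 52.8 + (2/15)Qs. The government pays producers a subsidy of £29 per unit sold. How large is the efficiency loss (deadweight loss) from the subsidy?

Pre-subsidy: 139.2 - 0.2Q = 52.8 + (2/15)Q gives Q* = 259.2 and P* = 87.36.
With the subsidy, sellers receive Ps = Pb + 29 for each unit, where Pb is the price buyers pay.
On the curves, Pb = 139.2 - 0.2Q and Ps = 52.8 + (2/15)Q; the wedge Ps − Pb = 29 gives 52.8 + (2/15)Q − (139.2 - 0.2Q) = 29, so Q' = 346.2.
Then Pb = 139.2 − 0.2·346.2 = 69.96 and Ps = 52.8 + (2/15)·346.2 = 98.96.
The subsidy expands output by 346.2 − 259.2 = 87 past the efficient level; on those units the gap between marginal cost and willingness to pay runs from 0 up to 29.
DWL = ½ × 29 × 87 = 1261.5.

Deadweight loss = £1261.5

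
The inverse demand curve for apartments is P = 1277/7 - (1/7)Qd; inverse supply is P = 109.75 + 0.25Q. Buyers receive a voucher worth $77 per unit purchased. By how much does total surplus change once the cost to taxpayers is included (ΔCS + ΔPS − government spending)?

Net change in total surplus = -$7546

Pre-subsidy: 1277/7 - (1/7)Q = 109.75 + 0.25Q gives Q* = 185 and P* = 156.
With the rebate, buyers effectively pay Pb = Ps − 77, where Ps is the price sellers receive.
On the curves, Pb = 1277/7 - (1/7)Q and Ps = 109.75 + 0.25Q; the wedge Ps − Pb = 77 gives 109.75 + 0.25Q − (1277/7 - (1/7)Q) = 77, so Q' = 381.
Then Pb = 1277/7 − (1/7)·381 = 128 and Ps = 109.75 + 0.25·381 = 205.
ΔCS = ½(185 + 381)(156 − 128) = 7924; ΔPS = ½(185 + 381)(205 − 156) = 13867.
Government spending = 77 × 381 = 29337.
Net change = 7924 + 13867 − 29337 = -7546. The loss equals the DWL triangle ½·77·196.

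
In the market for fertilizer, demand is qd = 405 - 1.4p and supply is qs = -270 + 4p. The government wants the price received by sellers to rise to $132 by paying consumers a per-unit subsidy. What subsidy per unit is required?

Required subsidy s = $27 per unit

At a seller price of 132, quantity supplied is -270 + 4·132 = 258.
Buyers absorb 258 only when they pay pb with 405 − 1.4·pb = 258, i.e. pb = 105.
s = ps − pb = 132 − 105 = 27.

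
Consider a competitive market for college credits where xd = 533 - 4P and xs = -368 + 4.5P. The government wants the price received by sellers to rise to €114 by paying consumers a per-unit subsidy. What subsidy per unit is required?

At a seller price of 114, quantity supplied is -368 + 4.5·114 = 145.
Buyers absorb 145 only when they pay Pb with 533 − 4·Pb = 145, i.e. Pb = 97.
s = Ps − Pb = 114 − 97 = 17.

Required subsidy s = €17 per unit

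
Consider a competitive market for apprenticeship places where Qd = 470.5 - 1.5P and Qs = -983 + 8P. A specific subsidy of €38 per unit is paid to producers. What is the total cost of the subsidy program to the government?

Pre-subsidy: 470.5 - 1.5P = -983 + 8P gives P* = 153, Q* = 241.
With the subsidy, sellers receive Ps = Pb + 38 for each unit, where Pb is the price buyers pay.
Supply in terms of Pb becomes Qs = -983 + 8(Pb + 38) = -679 + 8Pb. Setting this equal to demand: 470.5 - 1.5Pb = -679 + 8Pb, so Pb = 121.
Sellers receive Ps = 121 + 38 = 159; Q' = 470.5 − 1.5·121 = 289.
Government outlay = subsidy × quantity = 38 × 289 = 10982.

Government cost = €10982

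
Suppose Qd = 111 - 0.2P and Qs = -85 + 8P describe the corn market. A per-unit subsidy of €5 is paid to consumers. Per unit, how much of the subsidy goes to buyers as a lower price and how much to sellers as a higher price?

Buyers gain 200/41 per unit; sellers gain 5/41 per unit

Pre-subsidy: 111 - 0.2P = -85 + 8P gives P* = 980/41, Q* = 4355/41.
With the rebate, buyers effectively pay Pb = Ps − 5, where Ps is the price sellers receive.
Demand in terms of Ps becomes Qd = 111 − 0.2(Ps − 5) = 112 - 0.2Ps. Setting this equal to supply: 112 - 0.2Ps = -85 + 8Ps, so Ps = 985/41.
Buyers pay Pb = 985/41 − 5 = 780/41; Q' = -85 + 8·(985/41) = 4395/41.
Buyers' price falls by P* − Pb = 980/41 − 780/41 = 200/41; sellers' price rises by Ps − P* = 985/41 − 980/41 = 5/41.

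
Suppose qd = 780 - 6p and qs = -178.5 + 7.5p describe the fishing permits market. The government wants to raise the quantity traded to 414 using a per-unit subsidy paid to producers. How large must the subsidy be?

Required subsidy s = 18 per unit

At q = 414, invert demand for the buyer price: pb = (780 − 414)/6 = 61; invert supply for the seller price: ps = (414 − (-178.5))/7.5 = 79.
The subsidy must fill the gap: s = ps − pb = 79 − 61 = 18.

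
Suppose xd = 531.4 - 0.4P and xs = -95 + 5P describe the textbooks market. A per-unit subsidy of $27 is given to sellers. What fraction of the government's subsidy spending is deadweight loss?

DWL / government spending = 1/99

Pre-subsidy: 531.4 - 0.4P = -95 + 5P gives P* = 116, x* = 485.
With the subsidy, sellers receive Ps = Pb + 27 for each unit, where Pb is the price buyers pay.
Supply in terms of Pb becomes xs = -95 + 5(Pb + 27) = 40 + 5Pb. Setting this equal to demand: 531.4 - 0.4Pb = 40 + 5Pb, so Pb = 91.
Sellers receive Ps = 91 + 27 = 118; x' = 531.4 − 0.4·91 = 495.
ΔCS = ½(485 + 495)(116 − 91) = 12250; ΔPS = ½(485 + 495)(118 − 116) = 980.
Government spending = 27 × 495 = 13365.
DWL = ½ × 27 × (495 − 485) = 135; fraction = 135 / 13365 = 1/99.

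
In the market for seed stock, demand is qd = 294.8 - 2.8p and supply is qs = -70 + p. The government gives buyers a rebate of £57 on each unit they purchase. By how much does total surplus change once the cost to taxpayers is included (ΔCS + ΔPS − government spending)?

Net change in total surplus = -£1197

Pre-subsidy: 294.8 - 2.8p = -70 + p gives p* = 96, q* = 26.
With the rebate, buyers effectively pay pb = ps − 57, where ps is the price sellers receive.
Demand in terms of ps becomes qd = 294.8 − 2.8(ps − 57) = 454.4 - 2.8ps. Setting this equal to supply: 454.4 - 2.8ps = -70 + ps, so ps = 138.
Buyers pay pb = 138 − 57 = 81; q' = -70 + 1·138 = 68.
ΔCS = ½(26 + 68)(96 − 81) = 705; ΔPS = ½(26 + 68)(138 − 96) = 1974.
Government spending = 57 × 68 = 3876.
Net change = 705 + 1974 − 3876 = -1197. The loss equals the DWL triangle ½·57·42.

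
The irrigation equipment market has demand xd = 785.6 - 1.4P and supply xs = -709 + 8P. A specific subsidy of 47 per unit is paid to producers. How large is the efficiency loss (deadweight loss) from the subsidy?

Pre-subsidy: 785.6 - 1.4P = -709 + 8P gives P* = 159, x* = 563.
With the subsidy, sellers receive Ps = Pb + 47 for each unit, where Pb is the price buyers pay.
Supply in terms of Pb becomes xs = -709 + 8(Pb + 47) = -333 + 8Pb. Setting this equal to demand: 785.6 - 1.4Pb = -333 + 8Pb, so Pb = 119.
Sellers receive Ps = 119 + 47 = 166; x' = 785.6 − 1.4·119 = 619.
The subsidy expands output by 619 − 563 = 56 past the efficient level; on those units the gap between marginal cost and willingness to pay runs from 0 up to 47.
DWL = ½ × 47 × 56 = 1316.

Deadweight loss = 1316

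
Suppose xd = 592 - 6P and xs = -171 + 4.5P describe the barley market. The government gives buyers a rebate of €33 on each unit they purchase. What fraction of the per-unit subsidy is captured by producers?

Producer share = 4/7

Pre-subsidy: 592 - 6P = -171 + 4.5P gives P* = 218/3, x* = 156.
With the rebate, buyers effectively pay Pb = Ps − 33, where Ps is the price sellers receive.
Demand in terms of Ps becomes xd = 592 − 6(Ps − 33) = 790 - 6Ps. Setting this equal to supply: 790 - 6Ps = -171 + 4.5Ps, so Ps = 1922/21.
Buyers pay Pb = 1922/21 − 33 = 1229/21; x' = -171 + 4.5·(1922/21) = 1686/7.
Buyers' price falls by P* − Pb = 218/3 − 1229/21 = 99/7; sellers' price rises by Ps − P* = 1922/21 − 218/3 = 132/7.
So producers capture (132/7)/33 = 4/7 of each unit of subsidy.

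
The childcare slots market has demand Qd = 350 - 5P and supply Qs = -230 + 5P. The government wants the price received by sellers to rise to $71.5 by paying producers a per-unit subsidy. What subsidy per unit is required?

At a seller price of 71.5, quantity supplied is -230 + 5·71.5 = 127.5.
Buyers absorb 127.5 only when they pay Pb with 350 − 5·Pb = 127.5, i.e. Pb = 44.5.
s = Ps − Pb = 71.5 − 44.5 = 27.

Required subsidy s = $27 per unit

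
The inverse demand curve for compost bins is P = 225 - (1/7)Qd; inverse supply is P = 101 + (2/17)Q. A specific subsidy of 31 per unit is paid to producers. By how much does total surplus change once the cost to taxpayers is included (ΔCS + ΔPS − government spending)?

Pre-subsidy: 225 - (1/7)Q = 101 + (2/17)Q gives Q* = 476 and P* = 157.
With the subsidy, sellers receive Ps = Pb + 31 for each unit, where Pb is the price buyers pay.
On the curves, Pb = 225 - (1/7)Q and Ps = 101 + (2/17)Q; the wedge Ps − Pb = 31 gives 101 + (2/17)Q − (225 - (1/7)Q) = 31, so Q' = 595.
Then Pb = 225 − (1/7)·595 = 140 and Ps = 101 + (2/17)·595 = 171.
ΔCS = ½(476 + 595)(157 − 140) = 9103.5; ΔPS = ½(476 + 595)(171 − 157) = 7497.
Government spending = 31 × 595 = 18445.
Net change = 9103.5 + 7497 − 18445 = -1844.5. The loss equals the DWL triangle ½·31·119.

Net change in total surplus = -1844.5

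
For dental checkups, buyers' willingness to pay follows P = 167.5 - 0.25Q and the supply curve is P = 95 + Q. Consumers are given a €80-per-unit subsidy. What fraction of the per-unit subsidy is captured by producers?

Pre-subsidy: 167.5 - 0.25Q = 95 + Q gives Q* = 58 and P* = 153.
With the rebate, buyers effectively pay Pb = Ps − 80, where Ps is the price sellers receive.
On the curves, Pb = 167.5 - 0.25Q and Ps = 95 + Q; the wedge Ps − Pb = 80 gives 95 + Q − (167.5 - 0.25Q) = 80, so Q' = 122.
Then Pb = 167.5 − 0.25·122 = 137 and Ps = 95 + 1·122 = 217.
Buyers' price falls by P* − Pb = 153 − 137 = 16; sellers' price rises by Ps − P* = 217 − 153 = 64.
So producers capture 64/80 = 0.8 of each unit of subsidy.

Producer share = 0.8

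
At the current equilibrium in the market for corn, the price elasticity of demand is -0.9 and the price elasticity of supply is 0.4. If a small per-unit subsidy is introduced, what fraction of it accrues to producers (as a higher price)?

For a small subsidy around the equilibrium, the benefit split depends on the relative slopes, which at a point are proportional to the elasticities.
Buyer share = εs/(εs + |εd|) = 0.4/(0.4 + 0.9) = 4/13; seller share = |εd|/(εs + |εd|) = 9/13.
So producers capture 9/13 of the subsidy.

Producer share = 9/13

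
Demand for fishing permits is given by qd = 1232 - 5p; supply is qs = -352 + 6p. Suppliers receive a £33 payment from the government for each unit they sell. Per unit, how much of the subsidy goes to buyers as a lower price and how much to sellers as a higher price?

Buyers gain £18 per unit; sellers gain £15 per unit

Pre-subsidy: 1232 - 5p = -352 + 6p gives p* = 144, q* = 512.
With the subsidy, sellers receive ps = pb + 33 for each unit, where pb is the price buyers pay.
Supply in terms of pb becomes qs = -352 + 6(pb + 33) = -154 + 6pb. Setting this equal to demand: 1232 - 5pb = -154 + 6pb, so pb = 126.
Sellers receive ps = 126 + 33 = 159; q' = 1232 − 5·126 = 602.
Buyers' price falls by p* − pb = 144 − 126 = 18; sellers' price rises by ps − p* = 159 − 144 = 15.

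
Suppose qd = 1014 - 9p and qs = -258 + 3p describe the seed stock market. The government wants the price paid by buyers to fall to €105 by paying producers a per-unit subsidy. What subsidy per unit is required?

Required subsidy s = €4 per unit

At a buyer price of 105, quantity demanded is 1014 − 9·105 = 69.
Sellers supply 69 only when they receive ps with -258 + 3·ps = 69, i.e. ps = 109.
s = ps − pb = 109 − 105 = 4.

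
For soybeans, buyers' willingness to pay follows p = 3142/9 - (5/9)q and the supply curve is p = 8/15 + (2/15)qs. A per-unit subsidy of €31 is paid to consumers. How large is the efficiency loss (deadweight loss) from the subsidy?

Pre-subsidy: 3142/9 - (5/9)q = 8/15 + (2/15)q gives q* = 506 and p* = 68.
With the rebate, buyers effectively pay pb = ps − 31, where ps is the price sellers receive.
On the curves, pb = 3142/9 - (5/9)q and ps = 8/15 + (2/15)q; the wedge ps − pb = 31 gives 8/15 + (2/15)q − (3142/9 - (5/9)q) = 31, so q' = 551.
Then pb = 3142/9 − (5/9)·551 = 43 and ps = 8/15 + (2/15)·551 = 74.
The subsidy expands output by 551 − 506 = 45 past the efficient level; on those units the gap between marginal cost and willingness to pay runs from 0 up to 31.
DWL = ½ × 31 × 45 = 697.5.

Deadweight loss = €697.5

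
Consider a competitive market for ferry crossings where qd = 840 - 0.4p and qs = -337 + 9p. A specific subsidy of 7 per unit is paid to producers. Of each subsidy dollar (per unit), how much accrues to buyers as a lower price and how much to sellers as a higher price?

Pre-subsidy: 840 - 0.4p = -337 + 9p gives p* = 5885/47, q* = 37126/47.
With the subsidy, sellers receive ps = pb + 7 for each unit, where pb is the price buyers pay.
Supply in terms of pb becomes qs = -337 + 9(pb + 7) = -274 + 9pb. Setting this equal to demand: 840 - 0.4pb = -274 + 9pb, so pb = 5570/47.
Sellers receive ps = 5570/47 + 7 = 5899/47; q' = 840 − 0.4·(5570/47) = 37252/47.
Buyers' price falls by p* − pb = 5885/47 − 5570/47 = 315/47; sellers' price rises by ps − p* = 5899/47 − 5885/47 = 14/47.

Buyers gain 315/47 per unit; sellers gain 14/47 per unit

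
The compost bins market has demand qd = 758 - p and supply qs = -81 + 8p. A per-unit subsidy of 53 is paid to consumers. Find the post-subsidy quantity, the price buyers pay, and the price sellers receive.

Pre-subsidy: 758 - p = -81 + 8p gives p* = 839/9, q* = 5983/9.
With the rebate, buyers effectively pay pb = ps − 53, where ps is the price sellers receive.
Demand in terms of ps becomes qd = 758 − 1(ps − 53) = 811 - ps. Setting this equal to supply: 811 - ps = -81 + 8ps, so ps = 892/9.
Buyers pay pb = 892/9 − 53 = 415/9; q' = -81 + 8·(892/9) = 6407/9.

q' = 6407/9; buyers pay 415/9; sellers receive 892/9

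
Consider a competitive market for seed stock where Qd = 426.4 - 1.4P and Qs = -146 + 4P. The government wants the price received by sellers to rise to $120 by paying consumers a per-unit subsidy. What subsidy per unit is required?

At a seller price of 120, quantity supplied is -146 + 4·120 = 334.
Buyers absorb 334 only when they pay Pb with 426.4 − 1.4·Pb = 334, i.e. Pb = 66.
s = Ps − Pb = 120 − 66 = 54.

Required subsidy s = $54 per unit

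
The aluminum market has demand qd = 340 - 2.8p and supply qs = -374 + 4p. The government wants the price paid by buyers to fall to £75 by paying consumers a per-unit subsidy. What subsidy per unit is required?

Required subsidy s = £51 per unit

At a buyer price of 75, quantity demanded is 340 − 2.8·75 = 130.
Sellers supply 130 only when they receive ps with -374 + 4·ps = 130, i.e. ps = 126.
s = ps − pb = 126 − 75 = 51.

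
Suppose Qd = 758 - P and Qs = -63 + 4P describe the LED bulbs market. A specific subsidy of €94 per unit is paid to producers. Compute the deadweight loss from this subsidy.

Pre-subsidy: 758 - P = -63 + 4P gives P* = 164.2, Q* = 593.8.
With the subsidy, sellers receive Ps = Pb + 94 for each unit, where Pb is the price buyers pay.
Supply in terms of Pb becomes Qs = -63 + 4(Pb + 94) = 313 + 4Pb. Setting this equal to demand: 758 - Pb = 313 + 4Pb, so Pb = 89.
Sellers receive Ps = 89 + 94 = 183; Q' = 758 − 1·89 = 669.
The subsidy expands output by 669 − 593.8 = 75.2 past the efficient level; on those units the gap between marginal cost and willingness to pay runs from 0 up to 94.
DWL = ½ × 94 × 75.2 = 3534.4.

Deadweight loss = €3534.4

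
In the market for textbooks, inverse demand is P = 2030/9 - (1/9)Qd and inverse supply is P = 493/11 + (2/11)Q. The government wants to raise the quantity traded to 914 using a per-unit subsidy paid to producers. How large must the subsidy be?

Required subsidy s = 87 per unit

At Q = 914, from the demand curve buyers pay Pb = 2030/9 − (1/9)·914 = 124; from the supply curve sellers need Ps = 493/11 + (2/11)·914 = 211.
The subsidy must fill the gap: s = Ps − Pb = 211 − 124 = 87.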